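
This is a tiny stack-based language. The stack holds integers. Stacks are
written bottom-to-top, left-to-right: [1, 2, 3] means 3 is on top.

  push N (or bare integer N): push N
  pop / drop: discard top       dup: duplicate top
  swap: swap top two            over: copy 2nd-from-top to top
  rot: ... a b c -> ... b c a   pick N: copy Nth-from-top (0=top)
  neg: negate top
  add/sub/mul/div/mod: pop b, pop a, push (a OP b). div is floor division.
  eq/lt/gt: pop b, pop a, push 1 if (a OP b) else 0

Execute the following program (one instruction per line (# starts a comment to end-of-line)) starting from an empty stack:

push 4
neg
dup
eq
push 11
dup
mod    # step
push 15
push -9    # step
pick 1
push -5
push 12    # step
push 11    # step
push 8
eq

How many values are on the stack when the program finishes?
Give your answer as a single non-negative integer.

Answer: 8

Derivation:
After 'push 4': stack = [4] (depth 1)
After 'neg': stack = [-4] (depth 1)
After 'dup': stack = [-4, -4] (depth 2)
After 'eq': stack = [1] (depth 1)
After 'push 11': stack = [1, 11] (depth 2)
After 'dup': stack = [1, 11, 11] (depth 3)
After 'mod': stack = [1, 0] (depth 2)
After 'push 15': stack = [1, 0, 15] (depth 3)
After 'push -9': stack = [1, 0, 15, -9] (depth 4)
After 'pick 1': stack = [1, 0, 15, -9, 15] (depth 5)
After 'push -5': stack = [1, 0, 15, -9, 15, -5] (depth 6)
After 'push 12': stack = [1, 0, 15, -9, 15, -5, 12] (depth 7)
After 'push 11': stack = [1, 0, 15, -9, 15, -5, 12, 11] (depth 8)
After 'push 8': stack = [1, 0, 15, -9, 15, -5, 12, 11, 8] (depth 9)
After 'eq': stack = [1, 0, 15, -9, 15, -5, 12, 0] (depth 8)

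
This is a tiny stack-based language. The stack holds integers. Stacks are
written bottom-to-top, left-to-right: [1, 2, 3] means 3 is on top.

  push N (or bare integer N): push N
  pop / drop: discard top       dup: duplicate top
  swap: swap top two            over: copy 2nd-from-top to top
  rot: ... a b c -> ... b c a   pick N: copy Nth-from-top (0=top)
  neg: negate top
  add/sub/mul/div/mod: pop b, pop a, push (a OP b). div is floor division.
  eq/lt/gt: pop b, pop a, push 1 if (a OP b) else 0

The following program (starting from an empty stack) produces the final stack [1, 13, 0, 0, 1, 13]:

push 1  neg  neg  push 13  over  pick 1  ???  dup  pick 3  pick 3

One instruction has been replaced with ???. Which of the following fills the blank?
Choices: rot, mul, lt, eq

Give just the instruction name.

Answer: eq

Derivation:
Stack before ???: [1, 13, 1, 13]
Stack after ???:  [1, 13, 0]
Checking each choice:
  rot: produces [1, 1, 13, 13, 13, 1, 13]
  mul: produces [1, 13, 13, 13, 1, 13]
  lt: produces [1, 13, 1, 1, 1, 13]
  eq: MATCH


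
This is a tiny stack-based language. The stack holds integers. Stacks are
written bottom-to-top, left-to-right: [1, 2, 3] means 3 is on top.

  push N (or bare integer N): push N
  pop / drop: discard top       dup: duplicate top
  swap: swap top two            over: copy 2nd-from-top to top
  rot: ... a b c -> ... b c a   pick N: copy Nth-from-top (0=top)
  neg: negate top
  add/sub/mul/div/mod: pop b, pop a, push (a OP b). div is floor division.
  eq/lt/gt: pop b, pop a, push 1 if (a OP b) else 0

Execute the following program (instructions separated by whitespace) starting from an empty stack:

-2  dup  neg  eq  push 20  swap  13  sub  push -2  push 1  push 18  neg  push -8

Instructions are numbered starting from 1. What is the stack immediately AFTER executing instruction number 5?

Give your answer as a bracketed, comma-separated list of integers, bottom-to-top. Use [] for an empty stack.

Answer: [0, 20]

Derivation:
Step 1 ('-2'): [-2]
Step 2 ('dup'): [-2, -2]
Step 3 ('neg'): [-2, 2]
Step 4 ('eq'): [0]
Step 5 ('push 20'): [0, 20]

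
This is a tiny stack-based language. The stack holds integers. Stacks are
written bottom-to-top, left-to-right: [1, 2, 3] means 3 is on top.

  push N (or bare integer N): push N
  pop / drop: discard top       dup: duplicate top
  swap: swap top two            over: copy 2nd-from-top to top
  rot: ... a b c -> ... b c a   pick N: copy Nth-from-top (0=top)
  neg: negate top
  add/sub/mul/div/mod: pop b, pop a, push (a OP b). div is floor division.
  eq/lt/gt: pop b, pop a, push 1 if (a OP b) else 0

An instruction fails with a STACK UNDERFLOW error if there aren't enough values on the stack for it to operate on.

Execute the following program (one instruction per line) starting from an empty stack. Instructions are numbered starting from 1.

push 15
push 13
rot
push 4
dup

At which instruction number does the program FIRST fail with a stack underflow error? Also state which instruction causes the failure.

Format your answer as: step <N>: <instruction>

Answer: step 3: rot

Derivation:
Step 1 ('push 15'): stack = [15], depth = 1
Step 2 ('push 13'): stack = [15, 13], depth = 2
Step 3 ('rot'): needs 3 value(s) but depth is 2 — STACK UNDERFLOW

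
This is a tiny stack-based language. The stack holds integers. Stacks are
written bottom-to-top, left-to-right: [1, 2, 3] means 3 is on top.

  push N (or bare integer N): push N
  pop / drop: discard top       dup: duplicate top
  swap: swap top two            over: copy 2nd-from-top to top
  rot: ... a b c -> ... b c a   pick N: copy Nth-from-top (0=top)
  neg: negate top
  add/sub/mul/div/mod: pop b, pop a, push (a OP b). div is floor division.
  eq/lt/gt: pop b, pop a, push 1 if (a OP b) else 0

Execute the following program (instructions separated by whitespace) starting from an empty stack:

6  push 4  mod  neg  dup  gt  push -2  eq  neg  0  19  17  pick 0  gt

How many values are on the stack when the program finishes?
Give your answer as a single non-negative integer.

Answer: 4

Derivation:
After 'push 6': stack = [6] (depth 1)
After 'push 4': stack = [6, 4] (depth 2)
After 'mod': stack = [2] (depth 1)
After 'neg': stack = [-2] (depth 1)
After 'dup': stack = [-2, -2] (depth 2)
After 'gt': stack = [0] (depth 1)
After 'push -2': stack = [0, -2] (depth 2)
After 'eq': stack = [0] (depth 1)
After 'neg': stack = [0] (depth 1)
After 'push 0': stack = [0, 0] (depth 2)
After 'push 19': stack = [0, 0, 19] (depth 3)
After 'push 17': stack = [0, 0, 19, 17] (depth 4)
After 'pick 0': stack = [0, 0, 19, 17, 17] (depth 5)
After 'gt': stack = [0, 0, 19, 0] (depth 4)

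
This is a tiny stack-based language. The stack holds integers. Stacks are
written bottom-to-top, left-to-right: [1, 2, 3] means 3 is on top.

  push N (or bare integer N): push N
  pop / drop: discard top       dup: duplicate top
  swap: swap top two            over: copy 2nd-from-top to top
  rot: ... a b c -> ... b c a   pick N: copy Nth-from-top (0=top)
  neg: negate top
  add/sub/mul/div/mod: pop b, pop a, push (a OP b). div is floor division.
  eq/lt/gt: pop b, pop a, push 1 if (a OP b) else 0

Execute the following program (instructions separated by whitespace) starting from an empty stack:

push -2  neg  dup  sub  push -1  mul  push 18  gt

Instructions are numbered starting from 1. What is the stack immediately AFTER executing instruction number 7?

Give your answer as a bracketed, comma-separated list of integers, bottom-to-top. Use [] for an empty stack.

Answer: [0, 18]

Derivation:
Step 1 ('push -2'): [-2]
Step 2 ('neg'): [2]
Step 3 ('dup'): [2, 2]
Step 4 ('sub'): [0]
Step 5 ('push -1'): [0, -1]
Step 6 ('mul'): [0]
Step 7 ('push 18'): [0, 18]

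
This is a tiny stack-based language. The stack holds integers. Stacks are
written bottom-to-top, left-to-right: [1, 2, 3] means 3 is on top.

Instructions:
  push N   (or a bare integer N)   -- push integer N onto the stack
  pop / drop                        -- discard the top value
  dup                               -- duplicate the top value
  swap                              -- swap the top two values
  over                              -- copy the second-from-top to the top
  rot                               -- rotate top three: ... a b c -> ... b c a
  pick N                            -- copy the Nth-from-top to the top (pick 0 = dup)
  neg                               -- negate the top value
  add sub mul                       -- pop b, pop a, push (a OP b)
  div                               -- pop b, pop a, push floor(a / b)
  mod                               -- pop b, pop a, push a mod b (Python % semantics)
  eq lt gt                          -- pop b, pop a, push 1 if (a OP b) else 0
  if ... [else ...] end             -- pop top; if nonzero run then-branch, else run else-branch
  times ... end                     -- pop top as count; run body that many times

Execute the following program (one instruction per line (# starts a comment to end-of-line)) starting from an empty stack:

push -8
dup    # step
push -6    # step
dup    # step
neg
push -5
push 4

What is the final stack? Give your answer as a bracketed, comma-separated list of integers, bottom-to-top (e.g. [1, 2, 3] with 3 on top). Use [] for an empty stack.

Answer: [-8, -8, -6, 6, -5, 4]

Derivation:
After 'push -8': [-8]
After 'dup': [-8, -8]
After 'push -6': [-8, -8, -6]
After 'dup': [-8, -8, -6, -6]
After 'neg': [-8, -8, -6, 6]
After 'push -5': [-8, -8, -6, 6, -5]
After 'push 4': [-8, -8, -6, 6, -5, 4]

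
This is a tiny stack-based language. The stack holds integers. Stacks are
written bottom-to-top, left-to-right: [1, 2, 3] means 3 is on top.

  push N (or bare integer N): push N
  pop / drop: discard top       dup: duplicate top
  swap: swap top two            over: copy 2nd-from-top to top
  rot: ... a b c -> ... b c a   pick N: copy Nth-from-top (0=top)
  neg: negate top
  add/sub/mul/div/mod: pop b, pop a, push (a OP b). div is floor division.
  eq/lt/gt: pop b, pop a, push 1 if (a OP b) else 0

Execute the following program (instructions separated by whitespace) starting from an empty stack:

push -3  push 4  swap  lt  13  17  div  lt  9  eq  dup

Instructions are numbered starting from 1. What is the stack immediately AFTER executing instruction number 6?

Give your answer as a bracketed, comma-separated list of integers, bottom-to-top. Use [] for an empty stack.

Answer: [0, 13, 17]

Derivation:
Step 1 ('push -3'): [-3]
Step 2 ('push 4'): [-3, 4]
Step 3 ('swap'): [4, -3]
Step 4 ('lt'): [0]
Step 5 ('13'): [0, 13]
Step 6 ('17'): [0, 13, 17]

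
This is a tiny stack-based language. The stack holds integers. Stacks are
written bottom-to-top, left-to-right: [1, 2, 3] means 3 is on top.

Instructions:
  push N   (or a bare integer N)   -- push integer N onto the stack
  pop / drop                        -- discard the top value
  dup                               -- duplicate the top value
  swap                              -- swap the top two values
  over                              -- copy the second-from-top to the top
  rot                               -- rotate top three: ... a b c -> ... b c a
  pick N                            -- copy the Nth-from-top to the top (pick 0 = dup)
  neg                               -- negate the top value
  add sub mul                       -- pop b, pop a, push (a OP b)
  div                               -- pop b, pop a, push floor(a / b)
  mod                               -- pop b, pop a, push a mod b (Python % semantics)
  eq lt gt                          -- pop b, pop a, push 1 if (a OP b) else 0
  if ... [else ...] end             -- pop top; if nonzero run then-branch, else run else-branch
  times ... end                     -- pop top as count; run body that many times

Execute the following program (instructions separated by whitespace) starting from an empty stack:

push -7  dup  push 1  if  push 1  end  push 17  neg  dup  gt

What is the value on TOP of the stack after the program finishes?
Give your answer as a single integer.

After 'push -7': [-7]
After 'dup': [-7, -7]
After 'push 1': [-7, -7, 1]
After 'if': [-7, -7]
After 'push 1': [-7, -7, 1]
After 'push 17': [-7, -7, 1, 17]
After 'neg': [-7, -7, 1, -17]
After 'dup': [-7, -7, 1, -17, -17]
After 'gt': [-7, -7, 1, 0]

Answer: 0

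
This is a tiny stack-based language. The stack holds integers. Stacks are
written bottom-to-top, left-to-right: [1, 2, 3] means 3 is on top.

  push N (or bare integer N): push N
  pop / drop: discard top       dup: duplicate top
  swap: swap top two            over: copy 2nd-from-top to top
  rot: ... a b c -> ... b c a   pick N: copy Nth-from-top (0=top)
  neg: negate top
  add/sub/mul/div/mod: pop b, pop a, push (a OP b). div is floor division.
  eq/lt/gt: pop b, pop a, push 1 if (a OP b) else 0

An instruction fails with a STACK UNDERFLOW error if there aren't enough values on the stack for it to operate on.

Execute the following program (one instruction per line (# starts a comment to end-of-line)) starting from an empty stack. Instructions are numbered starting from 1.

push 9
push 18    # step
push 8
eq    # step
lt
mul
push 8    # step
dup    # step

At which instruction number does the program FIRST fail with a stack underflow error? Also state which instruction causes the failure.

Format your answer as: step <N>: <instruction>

Step 1 ('push 9'): stack = [9], depth = 1
Step 2 ('push 18'): stack = [9, 18], depth = 2
Step 3 ('push 8'): stack = [9, 18, 8], depth = 3
Step 4 ('eq'): stack = [9, 0], depth = 2
Step 5 ('lt'): stack = [0], depth = 1
Step 6 ('mul'): needs 2 value(s) but depth is 1 — STACK UNDERFLOW

Answer: step 6: mul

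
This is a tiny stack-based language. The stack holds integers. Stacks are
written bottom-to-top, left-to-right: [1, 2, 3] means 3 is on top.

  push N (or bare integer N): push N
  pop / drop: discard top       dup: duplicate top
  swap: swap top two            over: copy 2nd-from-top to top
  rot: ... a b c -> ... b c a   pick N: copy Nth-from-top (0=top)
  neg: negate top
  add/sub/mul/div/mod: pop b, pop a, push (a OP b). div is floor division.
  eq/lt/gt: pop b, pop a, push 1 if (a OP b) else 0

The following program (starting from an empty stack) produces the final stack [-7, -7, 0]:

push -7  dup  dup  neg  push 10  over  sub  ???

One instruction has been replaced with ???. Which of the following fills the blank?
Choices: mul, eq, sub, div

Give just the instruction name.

Stack before ???: [-7, -7, 7, 3]
Stack after ???:  [-7, -7, 0]
Checking each choice:
  mul: produces [-7, -7, 21]
  eq: MATCH
  sub: produces [-7, -7, 4]
  div: produces [-7, -7, 2]


Answer: eq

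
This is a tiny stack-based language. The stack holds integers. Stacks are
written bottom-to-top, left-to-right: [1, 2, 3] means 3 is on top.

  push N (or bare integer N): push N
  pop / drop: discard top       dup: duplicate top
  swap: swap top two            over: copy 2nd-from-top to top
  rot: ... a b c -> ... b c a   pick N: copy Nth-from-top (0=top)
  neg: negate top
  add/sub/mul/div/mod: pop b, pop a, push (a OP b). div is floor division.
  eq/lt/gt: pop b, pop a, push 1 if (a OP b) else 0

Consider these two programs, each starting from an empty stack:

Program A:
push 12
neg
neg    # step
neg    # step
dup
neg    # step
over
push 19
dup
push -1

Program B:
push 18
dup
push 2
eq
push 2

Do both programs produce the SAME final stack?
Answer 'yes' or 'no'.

Program A trace:
  After 'push 12': [12]
  After 'neg': [-12]
  After 'neg': [12]
  After 'neg': [-12]
  After 'dup': [-12, -12]
  After 'neg': [-12, 12]
  After 'over': [-12, 12, -12]
  After 'push 19': [-12, 12, -12, 19]
  After 'dup': [-12, 12, -12, 19, 19]
  After 'push -1': [-12, 12, -12, 19, 19, -1]
Program A final stack: [-12, 12, -12, 19, 19, -1]

Program B trace:
  After 'push 18': [18]
  After 'dup': [18, 18]
  After 'push 2': [18, 18, 2]
  After 'eq': [18, 0]
  After 'push 2': [18, 0, 2]
Program B final stack: [18, 0, 2]
Same: no

Answer: no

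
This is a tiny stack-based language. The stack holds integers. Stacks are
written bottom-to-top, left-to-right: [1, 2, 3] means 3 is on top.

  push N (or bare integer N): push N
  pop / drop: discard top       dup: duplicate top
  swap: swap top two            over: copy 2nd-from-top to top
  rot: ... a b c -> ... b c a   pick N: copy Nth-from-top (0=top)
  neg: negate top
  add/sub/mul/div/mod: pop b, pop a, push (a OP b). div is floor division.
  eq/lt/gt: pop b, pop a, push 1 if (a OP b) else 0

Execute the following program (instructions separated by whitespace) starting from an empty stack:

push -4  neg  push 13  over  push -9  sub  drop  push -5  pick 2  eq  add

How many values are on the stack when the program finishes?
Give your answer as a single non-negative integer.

After 'push -4': stack = [-4] (depth 1)
After 'neg': stack = [4] (depth 1)
After 'push 13': stack = [4, 13] (depth 2)
After 'over': stack = [4, 13, 4] (depth 3)
After 'push -9': stack = [4, 13, 4, -9] (depth 4)
After 'sub': stack = [4, 13, 13] (depth 3)
After 'drop': stack = [4, 13] (depth 2)
After 'push -5': stack = [4, 13, -5] (depth 3)
After 'pick 2': stack = [4, 13, -5, 4] (depth 4)
After 'eq': stack = [4, 13, 0] (depth 3)
After 'add': stack = [4, 13] (depth 2)

Answer: 2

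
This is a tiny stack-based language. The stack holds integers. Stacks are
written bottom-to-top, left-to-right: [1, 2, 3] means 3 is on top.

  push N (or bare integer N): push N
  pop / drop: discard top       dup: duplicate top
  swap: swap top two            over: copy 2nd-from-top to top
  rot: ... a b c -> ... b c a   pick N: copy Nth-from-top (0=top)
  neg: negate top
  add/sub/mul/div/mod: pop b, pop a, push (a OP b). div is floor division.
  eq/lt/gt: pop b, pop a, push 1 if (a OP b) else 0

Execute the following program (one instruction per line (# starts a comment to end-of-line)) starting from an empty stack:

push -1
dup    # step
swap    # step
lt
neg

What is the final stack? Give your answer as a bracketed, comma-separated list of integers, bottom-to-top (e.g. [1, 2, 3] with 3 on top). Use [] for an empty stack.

Answer: [0]

Derivation:
After 'push -1': [-1]
After 'dup': [-1, -1]
After 'swap': [-1, -1]
After 'lt': [0]
After 'neg': [0]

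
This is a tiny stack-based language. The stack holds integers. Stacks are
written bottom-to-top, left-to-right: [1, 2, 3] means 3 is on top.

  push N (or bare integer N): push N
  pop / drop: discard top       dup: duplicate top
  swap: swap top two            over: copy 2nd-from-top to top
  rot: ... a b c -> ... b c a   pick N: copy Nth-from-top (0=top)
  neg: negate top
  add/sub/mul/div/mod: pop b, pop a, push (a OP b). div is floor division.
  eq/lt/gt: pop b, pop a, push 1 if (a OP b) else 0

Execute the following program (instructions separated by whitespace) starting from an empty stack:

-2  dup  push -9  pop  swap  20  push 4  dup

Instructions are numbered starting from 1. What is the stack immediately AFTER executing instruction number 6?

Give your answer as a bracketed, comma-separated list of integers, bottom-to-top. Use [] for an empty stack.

Answer: [-2, -2, 20]

Derivation:
Step 1 ('-2'): [-2]
Step 2 ('dup'): [-2, -2]
Step 3 ('push -9'): [-2, -2, -9]
Step 4 ('pop'): [-2, -2]
Step 5 ('swap'): [-2, -2]
Step 6 ('20'): [-2, -2, 20]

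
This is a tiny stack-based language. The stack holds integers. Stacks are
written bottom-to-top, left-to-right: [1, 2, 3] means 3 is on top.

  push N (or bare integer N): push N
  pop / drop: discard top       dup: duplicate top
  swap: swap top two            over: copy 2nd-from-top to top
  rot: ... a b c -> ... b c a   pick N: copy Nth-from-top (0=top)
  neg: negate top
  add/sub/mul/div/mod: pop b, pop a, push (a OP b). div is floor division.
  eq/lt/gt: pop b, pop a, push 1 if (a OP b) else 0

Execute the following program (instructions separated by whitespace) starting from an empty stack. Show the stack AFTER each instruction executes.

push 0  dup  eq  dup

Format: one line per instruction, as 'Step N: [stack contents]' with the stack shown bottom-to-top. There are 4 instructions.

Step 1: [0]
Step 2: [0, 0]
Step 3: [1]
Step 4: [1, 1]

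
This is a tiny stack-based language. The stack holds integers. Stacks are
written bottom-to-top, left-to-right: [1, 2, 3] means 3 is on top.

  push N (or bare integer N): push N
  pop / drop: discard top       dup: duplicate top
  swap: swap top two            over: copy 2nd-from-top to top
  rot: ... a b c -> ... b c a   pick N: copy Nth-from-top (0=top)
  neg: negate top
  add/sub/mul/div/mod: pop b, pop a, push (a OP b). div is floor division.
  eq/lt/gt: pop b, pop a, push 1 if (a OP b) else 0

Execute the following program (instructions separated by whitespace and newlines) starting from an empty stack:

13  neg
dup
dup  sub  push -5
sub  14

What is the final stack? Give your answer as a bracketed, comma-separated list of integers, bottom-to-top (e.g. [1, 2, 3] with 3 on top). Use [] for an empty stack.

Answer: [-13, 5, 14]

Derivation:
After 'push 13': [13]
After 'neg': [-13]
After 'dup': [-13, -13]
After 'dup': [-13, -13, -13]
After 'sub': [-13, 0]
After 'push -5': [-13, 0, -5]
After 'sub': [-13, 5]
After 'push 14': [-13, 5, 14]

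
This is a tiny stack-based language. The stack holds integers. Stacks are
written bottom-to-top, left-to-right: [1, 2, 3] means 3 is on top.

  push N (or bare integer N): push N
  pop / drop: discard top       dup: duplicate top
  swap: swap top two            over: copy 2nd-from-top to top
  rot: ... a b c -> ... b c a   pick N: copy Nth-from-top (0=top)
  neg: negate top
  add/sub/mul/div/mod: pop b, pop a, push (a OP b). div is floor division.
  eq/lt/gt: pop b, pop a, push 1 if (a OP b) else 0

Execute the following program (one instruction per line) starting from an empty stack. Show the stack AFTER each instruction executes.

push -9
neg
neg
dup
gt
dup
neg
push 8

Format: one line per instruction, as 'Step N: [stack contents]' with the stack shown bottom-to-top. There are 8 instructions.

Step 1: [-9]
Step 2: [9]
Step 3: [-9]
Step 4: [-9, -9]
Step 5: [0]
Step 6: [0, 0]
Step 7: [0, 0]
Step 8: [0, 0, 8]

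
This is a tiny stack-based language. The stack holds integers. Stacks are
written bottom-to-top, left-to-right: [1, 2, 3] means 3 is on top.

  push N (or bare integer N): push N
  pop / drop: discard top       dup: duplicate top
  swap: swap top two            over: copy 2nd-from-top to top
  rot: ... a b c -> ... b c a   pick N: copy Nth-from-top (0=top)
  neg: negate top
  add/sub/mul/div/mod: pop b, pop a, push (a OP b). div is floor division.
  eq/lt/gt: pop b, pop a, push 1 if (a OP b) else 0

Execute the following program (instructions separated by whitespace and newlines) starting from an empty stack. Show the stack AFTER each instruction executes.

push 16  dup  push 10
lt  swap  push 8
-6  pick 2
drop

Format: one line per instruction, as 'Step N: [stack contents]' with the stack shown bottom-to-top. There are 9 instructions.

Step 1: [16]
Step 2: [16, 16]
Step 3: [16, 16, 10]
Step 4: [16, 0]
Step 5: [0, 16]
Step 6: [0, 16, 8]
Step 7: [0, 16, 8, -6]
Step 8: [0, 16, 8, -6, 16]
Step 9: [0, 16, 8, -6]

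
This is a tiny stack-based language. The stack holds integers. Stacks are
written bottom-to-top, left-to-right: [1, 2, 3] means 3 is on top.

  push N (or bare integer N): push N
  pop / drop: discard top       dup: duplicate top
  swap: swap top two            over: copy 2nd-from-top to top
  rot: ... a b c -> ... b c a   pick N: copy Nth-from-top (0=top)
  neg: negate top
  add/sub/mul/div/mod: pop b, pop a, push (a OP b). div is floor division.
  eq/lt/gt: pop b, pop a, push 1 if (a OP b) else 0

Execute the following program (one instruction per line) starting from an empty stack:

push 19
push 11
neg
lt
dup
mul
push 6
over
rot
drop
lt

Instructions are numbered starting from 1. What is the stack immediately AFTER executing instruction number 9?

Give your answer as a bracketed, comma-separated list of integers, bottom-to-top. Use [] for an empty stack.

Answer: [6, 0, 0]

Derivation:
Step 1 ('push 19'): [19]
Step 2 ('push 11'): [19, 11]
Step 3 ('neg'): [19, -11]
Step 4 ('lt'): [0]
Step 5 ('dup'): [0, 0]
Step 6 ('mul'): [0]
Step 7 ('push 6'): [0, 6]
Step 8 ('over'): [0, 6, 0]
Step 9 ('rot'): [6, 0, 0]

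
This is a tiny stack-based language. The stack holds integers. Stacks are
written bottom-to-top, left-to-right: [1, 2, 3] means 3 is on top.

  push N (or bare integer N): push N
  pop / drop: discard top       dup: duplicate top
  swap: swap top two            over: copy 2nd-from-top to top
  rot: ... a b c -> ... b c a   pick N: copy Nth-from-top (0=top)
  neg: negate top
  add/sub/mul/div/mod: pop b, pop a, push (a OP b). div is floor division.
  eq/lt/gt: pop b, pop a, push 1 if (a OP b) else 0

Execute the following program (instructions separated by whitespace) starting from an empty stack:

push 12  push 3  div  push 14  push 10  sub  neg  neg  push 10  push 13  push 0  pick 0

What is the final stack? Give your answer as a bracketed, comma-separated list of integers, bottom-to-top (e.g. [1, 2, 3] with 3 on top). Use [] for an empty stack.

After 'push 12': [12]
After 'push 3': [12, 3]
After 'div': [4]
After 'push 14': [4, 14]
After 'push 10': [4, 14, 10]
After 'sub': [4, 4]
After 'neg': [4, -4]
After 'neg': [4, 4]
After 'push 10': [4, 4, 10]
After 'push 13': [4, 4, 10, 13]
After 'push 0': [4, 4, 10, 13, 0]
After 'pick 0': [4, 4, 10, 13, 0, 0]

Answer: [4, 4, 10, 13, 0, 0]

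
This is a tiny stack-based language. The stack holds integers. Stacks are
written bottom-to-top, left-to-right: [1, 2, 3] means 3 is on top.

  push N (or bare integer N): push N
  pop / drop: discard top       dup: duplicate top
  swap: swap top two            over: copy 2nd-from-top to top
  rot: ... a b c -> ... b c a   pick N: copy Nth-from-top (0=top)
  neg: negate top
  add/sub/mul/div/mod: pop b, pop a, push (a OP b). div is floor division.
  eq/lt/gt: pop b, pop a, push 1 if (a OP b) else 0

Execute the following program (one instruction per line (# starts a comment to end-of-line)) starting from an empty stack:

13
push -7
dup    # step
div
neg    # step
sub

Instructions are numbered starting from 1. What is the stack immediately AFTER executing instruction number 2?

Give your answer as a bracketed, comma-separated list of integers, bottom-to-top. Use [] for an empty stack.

Step 1 ('13'): [13]
Step 2 ('push -7'): [13, -7]

Answer: [13, -7]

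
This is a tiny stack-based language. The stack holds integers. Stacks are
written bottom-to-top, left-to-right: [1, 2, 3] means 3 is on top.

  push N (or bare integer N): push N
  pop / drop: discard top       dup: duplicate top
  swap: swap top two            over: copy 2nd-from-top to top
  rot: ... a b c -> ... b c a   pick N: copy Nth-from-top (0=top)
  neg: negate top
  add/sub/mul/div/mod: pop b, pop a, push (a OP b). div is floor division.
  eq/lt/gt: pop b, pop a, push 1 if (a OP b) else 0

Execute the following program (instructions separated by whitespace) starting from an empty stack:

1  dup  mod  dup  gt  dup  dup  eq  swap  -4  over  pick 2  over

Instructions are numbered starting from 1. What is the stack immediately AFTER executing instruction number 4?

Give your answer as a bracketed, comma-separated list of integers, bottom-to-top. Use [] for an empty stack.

Answer: [0, 0]

Derivation:
Step 1 ('1'): [1]
Step 2 ('dup'): [1, 1]
Step 3 ('mod'): [0]
Step 4 ('dup'): [0, 0]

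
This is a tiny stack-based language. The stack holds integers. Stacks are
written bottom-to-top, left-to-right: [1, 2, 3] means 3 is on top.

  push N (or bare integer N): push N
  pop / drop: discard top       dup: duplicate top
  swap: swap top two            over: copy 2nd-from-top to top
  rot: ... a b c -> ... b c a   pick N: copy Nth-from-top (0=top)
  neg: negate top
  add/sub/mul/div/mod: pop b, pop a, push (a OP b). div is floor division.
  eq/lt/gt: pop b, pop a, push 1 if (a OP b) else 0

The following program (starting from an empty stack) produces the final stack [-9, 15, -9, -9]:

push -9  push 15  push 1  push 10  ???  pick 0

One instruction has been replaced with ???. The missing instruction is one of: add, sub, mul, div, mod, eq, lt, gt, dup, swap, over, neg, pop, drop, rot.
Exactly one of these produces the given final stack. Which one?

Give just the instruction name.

Answer: sub

Derivation:
Stack before ???: [-9, 15, 1, 10]
Stack after ???:  [-9, 15, -9]
The instruction that transforms [-9, 15, 1, 10] -> [-9, 15, -9] is: sub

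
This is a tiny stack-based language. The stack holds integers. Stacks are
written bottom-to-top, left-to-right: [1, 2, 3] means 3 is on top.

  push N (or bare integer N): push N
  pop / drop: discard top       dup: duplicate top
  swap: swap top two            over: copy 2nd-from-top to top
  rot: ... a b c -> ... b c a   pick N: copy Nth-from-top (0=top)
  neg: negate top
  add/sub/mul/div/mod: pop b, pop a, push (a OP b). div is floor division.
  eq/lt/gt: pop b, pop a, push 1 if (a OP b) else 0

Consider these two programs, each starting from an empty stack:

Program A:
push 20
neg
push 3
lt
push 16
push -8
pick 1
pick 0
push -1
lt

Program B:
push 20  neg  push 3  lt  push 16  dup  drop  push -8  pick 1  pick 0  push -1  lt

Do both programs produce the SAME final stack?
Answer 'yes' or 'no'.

Program A trace:
  After 'push 20': [20]
  After 'neg': [-20]
  After 'push 3': [-20, 3]
  After 'lt': [1]
  After 'push 16': [1, 16]
  After 'push -8': [1, 16, -8]
  After 'pick 1': [1, 16, -8, 16]
  After 'pick 0': [1, 16, -8, 16, 16]
  After 'push -1': [1, 16, -8, 16, 16, -1]
  After 'lt': [1, 16, -8, 16, 0]
Program A final stack: [1, 16, -8, 16, 0]

Program B trace:
  After 'push 20': [20]
  After 'neg': [-20]
  After 'push 3': [-20, 3]
  After 'lt': [1]
  After 'push 16': [1, 16]
  After 'dup': [1, 16, 16]
  After 'drop': [1, 16]
  After 'push -8': [1, 16, -8]
  After 'pick 1': [1, 16, -8, 16]
  After 'pick 0': [1, 16, -8, 16, 16]
  After 'push -1': [1, 16, -8, 16, 16, -1]
  After 'lt': [1, 16, -8, 16, 0]
Program B final stack: [1, 16, -8, 16, 0]
Same: yes

Answer: yes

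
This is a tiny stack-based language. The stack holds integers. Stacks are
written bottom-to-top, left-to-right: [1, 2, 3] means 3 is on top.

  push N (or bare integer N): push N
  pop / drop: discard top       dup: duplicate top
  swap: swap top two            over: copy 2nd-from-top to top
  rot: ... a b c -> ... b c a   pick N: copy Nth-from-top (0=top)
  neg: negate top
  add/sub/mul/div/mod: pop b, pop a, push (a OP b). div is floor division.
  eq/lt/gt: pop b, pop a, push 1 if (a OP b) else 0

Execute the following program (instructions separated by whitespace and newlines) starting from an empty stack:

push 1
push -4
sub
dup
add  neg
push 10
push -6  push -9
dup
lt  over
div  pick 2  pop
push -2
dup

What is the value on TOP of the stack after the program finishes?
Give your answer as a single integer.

After 'push 1': [1]
After 'push -4': [1, -4]
After 'sub': [5]
After 'dup': [5, 5]
After 'add': [10]
After 'neg': [-10]
After 'push 10': [-10, 10]
After 'push -6': [-10, 10, -6]
After 'push -9': [-10, 10, -6, -9]
After 'dup': [-10, 10, -6, -9, -9]
After 'lt': [-10, 10, -6, 0]
After 'over': [-10, 10, -6, 0, -6]
After 'div': [-10, 10, -6, 0]
After 'pick 2': [-10, 10, -6, 0, 10]
After 'pop': [-10, 10, -6, 0]
After 'push -2': [-10, 10, -6, 0, -2]
After 'dup': [-10, 10, -6, 0, -2, -2]

Answer: -2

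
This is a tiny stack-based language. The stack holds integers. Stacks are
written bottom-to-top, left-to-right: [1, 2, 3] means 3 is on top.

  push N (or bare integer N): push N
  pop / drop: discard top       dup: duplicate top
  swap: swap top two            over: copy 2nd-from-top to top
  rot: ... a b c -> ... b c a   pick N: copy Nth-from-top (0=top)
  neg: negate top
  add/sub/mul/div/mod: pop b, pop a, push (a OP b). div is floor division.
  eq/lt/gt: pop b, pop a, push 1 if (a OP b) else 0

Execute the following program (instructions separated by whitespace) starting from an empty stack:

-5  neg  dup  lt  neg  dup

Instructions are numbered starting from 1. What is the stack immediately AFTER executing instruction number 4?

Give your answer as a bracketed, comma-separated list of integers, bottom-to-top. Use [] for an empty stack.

Answer: [0]

Derivation:
Step 1 ('-5'): [-5]
Step 2 ('neg'): [5]
Step 3 ('dup'): [5, 5]
Step 4 ('lt'): [0]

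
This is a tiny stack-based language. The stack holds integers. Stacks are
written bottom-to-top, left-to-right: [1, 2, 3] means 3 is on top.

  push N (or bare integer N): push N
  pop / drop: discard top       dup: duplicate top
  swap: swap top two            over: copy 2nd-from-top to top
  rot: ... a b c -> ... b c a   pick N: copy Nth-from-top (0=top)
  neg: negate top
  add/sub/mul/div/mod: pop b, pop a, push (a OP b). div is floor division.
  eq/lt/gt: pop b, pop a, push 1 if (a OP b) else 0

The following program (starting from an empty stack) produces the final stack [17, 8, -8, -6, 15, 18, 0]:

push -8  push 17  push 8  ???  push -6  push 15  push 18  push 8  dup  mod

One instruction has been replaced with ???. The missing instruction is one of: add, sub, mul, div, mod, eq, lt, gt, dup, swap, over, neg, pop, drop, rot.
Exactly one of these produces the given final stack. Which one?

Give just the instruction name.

Answer: rot

Derivation:
Stack before ???: [-8, 17, 8]
Stack after ???:  [17, 8, -8]
The instruction that transforms [-8, 17, 8] -> [17, 8, -8] is: rot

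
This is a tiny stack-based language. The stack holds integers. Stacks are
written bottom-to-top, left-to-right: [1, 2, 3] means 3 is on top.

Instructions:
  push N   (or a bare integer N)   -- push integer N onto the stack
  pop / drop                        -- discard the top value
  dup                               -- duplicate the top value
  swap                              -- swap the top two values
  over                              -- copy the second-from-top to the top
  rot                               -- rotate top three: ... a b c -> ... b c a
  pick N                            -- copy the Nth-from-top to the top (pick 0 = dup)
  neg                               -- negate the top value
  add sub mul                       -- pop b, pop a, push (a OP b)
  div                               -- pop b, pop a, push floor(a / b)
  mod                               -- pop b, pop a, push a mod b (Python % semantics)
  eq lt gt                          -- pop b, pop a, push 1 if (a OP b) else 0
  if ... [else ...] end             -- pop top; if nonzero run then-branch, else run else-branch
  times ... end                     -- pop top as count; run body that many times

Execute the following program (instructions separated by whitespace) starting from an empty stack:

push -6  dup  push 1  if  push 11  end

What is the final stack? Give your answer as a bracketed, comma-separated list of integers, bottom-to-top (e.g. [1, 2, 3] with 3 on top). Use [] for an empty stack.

Answer: [-6, -6, 11]

Derivation:
After 'push -6': [-6]
After 'dup': [-6, -6]
After 'push 1': [-6, -6, 1]
After 'if': [-6, -6]
After 'push 11': [-6, -6, 11]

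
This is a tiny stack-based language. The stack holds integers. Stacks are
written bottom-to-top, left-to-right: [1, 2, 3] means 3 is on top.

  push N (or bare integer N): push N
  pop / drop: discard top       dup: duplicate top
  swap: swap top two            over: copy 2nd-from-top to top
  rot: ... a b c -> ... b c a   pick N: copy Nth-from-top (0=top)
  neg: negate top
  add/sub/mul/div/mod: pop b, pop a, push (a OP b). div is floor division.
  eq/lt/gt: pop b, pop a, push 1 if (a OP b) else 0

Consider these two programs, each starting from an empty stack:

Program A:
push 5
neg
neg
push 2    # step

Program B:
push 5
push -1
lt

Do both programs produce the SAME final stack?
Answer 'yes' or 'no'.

Answer: no

Derivation:
Program A trace:
  After 'push 5': [5]
  After 'neg': [-5]
  After 'neg': [5]
  After 'push 2': [5, 2]
Program A final stack: [5, 2]

Program B trace:
  After 'push 5': [5]
  After 'push -1': [5, -1]
  After 'lt': [0]
Program B final stack: [0]
Same: no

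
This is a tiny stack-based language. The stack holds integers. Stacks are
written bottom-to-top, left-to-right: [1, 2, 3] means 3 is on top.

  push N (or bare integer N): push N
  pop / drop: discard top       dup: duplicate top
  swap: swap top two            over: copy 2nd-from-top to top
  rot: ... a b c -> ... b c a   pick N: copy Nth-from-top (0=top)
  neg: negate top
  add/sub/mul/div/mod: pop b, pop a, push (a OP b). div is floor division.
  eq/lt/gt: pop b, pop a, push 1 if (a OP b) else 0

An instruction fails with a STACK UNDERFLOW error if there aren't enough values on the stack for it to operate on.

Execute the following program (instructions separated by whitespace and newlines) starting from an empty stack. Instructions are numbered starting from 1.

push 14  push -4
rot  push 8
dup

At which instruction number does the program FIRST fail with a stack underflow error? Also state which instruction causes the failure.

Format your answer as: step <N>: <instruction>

Step 1 ('push 14'): stack = [14], depth = 1
Step 2 ('push -4'): stack = [14, -4], depth = 2
Step 3 ('rot'): needs 3 value(s) but depth is 2 — STACK UNDERFLOW

Answer: step 3: rot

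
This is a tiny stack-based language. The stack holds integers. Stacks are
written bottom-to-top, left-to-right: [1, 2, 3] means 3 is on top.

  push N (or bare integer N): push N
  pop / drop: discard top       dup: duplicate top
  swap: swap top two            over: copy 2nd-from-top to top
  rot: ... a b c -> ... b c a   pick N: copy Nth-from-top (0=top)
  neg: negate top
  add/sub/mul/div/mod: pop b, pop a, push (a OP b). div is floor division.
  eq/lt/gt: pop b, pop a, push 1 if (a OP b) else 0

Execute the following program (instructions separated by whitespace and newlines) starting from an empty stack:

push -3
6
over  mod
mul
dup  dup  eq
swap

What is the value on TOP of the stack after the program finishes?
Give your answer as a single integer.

Answer: 0

Derivation:
After 'push -3': [-3]
After 'push 6': [-3, 6]
After 'over': [-3, 6, -3]
After 'mod': [-3, 0]
After 'mul': [0]
After 'dup': [0, 0]
After 'dup': [0, 0, 0]
After 'eq': [0, 1]
After 'swap': [1, 0]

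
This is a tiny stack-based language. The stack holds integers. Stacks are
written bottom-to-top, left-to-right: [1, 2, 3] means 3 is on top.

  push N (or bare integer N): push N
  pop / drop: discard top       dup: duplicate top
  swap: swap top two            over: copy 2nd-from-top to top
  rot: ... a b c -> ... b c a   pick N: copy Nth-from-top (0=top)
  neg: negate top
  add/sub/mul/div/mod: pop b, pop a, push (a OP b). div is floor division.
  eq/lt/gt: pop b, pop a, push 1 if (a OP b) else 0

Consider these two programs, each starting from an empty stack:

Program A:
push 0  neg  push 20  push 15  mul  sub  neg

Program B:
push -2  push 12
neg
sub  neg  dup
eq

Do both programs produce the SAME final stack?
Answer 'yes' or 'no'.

Answer: no

Derivation:
Program A trace:
  After 'push 0': [0]
  After 'neg': [0]
  After 'push 20': [0, 20]
  After 'push 15': [0, 20, 15]
  After 'mul': [0, 300]
  After 'sub': [-300]
  After 'neg': [300]
Program A final stack: [300]

Program B trace:
  After 'push -2': [-2]
  After 'push 12': [-2, 12]
  After 'neg': [-2, -12]
  After 'sub': [10]
  After 'neg': [-10]
  After 'dup': [-10, -10]
  After 'eq': [1]
Program B final stack: [1]
Same: no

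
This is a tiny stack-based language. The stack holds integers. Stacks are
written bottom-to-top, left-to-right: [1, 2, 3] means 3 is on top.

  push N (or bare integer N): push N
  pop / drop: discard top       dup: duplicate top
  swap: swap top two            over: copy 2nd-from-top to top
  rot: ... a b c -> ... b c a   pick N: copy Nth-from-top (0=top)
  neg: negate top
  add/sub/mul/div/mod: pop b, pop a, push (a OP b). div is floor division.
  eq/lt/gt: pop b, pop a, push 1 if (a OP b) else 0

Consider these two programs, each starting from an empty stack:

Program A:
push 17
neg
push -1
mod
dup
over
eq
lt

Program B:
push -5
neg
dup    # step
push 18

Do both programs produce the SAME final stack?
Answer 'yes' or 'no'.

Answer: no

Derivation:
Program A trace:
  After 'push 17': [17]
  After 'neg': [-17]
  After 'push -1': [-17, -1]
  After 'mod': [0]
  After 'dup': [0, 0]
  After 'over': [0, 0, 0]
  After 'eq': [0, 1]
  After 'lt': [1]
Program A final stack: [1]

Program B trace:
  After 'push -5': [-5]
  After 'neg': [5]
  After 'dup': [5, 5]
  After 'push 18': [5, 5, 18]
Program B final stack: [5, 5, 18]
Same: no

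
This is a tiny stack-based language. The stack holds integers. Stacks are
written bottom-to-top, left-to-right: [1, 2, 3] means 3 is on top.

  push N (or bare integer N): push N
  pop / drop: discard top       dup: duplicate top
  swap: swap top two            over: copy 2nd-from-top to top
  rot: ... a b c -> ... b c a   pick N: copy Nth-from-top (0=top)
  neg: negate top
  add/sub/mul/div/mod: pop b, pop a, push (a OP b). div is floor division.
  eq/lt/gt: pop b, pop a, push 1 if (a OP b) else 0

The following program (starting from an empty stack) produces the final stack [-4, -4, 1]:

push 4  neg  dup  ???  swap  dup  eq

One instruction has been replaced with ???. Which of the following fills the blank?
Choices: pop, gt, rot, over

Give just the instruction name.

Stack before ???: [-4, -4]
Stack after ???:  [-4, -4, -4]
Checking each choice:
  pop: stack underflow (need 2, have 1)
  gt: stack underflow (need 2, have 1)
  rot: stack underflow (need 3, have 2)
  over: MATCH


Answer: over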